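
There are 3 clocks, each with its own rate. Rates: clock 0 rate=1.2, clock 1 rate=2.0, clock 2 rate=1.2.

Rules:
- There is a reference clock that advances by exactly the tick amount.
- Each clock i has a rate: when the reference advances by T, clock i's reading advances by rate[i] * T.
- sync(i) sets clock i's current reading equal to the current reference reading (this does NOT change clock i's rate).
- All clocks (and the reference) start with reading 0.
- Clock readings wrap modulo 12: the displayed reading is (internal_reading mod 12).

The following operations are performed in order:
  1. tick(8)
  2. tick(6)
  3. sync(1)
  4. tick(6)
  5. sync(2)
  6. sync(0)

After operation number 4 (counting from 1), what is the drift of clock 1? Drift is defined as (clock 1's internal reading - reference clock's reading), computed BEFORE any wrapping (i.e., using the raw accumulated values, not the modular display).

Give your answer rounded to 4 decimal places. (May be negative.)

Answer: 6.0000

Derivation:
After op 1 tick(8): ref=8.0000 raw=[9.6000 16.0000 9.6000]
After op 2 tick(6): ref=14.0000 raw=[16.8000 28.0000 16.8000]
After op 3 sync(1): ref=14.0000 raw=[16.8000 14.0000 16.8000]
After op 4 tick(6): ref=20.0000 raw=[24.0000 26.0000 24.0000]
Drift of clock 1 after op 4: 26.0000 - 20.0000 = 6.0000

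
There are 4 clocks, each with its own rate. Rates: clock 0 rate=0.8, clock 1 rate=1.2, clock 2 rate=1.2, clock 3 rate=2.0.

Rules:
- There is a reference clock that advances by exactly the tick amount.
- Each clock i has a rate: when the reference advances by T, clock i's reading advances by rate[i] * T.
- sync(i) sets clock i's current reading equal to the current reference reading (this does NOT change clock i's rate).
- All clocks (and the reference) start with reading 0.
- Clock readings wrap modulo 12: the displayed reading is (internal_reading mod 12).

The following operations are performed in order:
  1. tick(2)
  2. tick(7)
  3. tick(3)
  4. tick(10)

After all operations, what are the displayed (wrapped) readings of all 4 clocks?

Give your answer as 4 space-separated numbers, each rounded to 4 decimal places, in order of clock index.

After op 1 tick(2): ref=2.0000 raw=[1.6000 2.4000 2.4000 4.0000]
After op 2 tick(7): ref=9.0000 raw=[7.2000 10.8000 10.8000 18.0000]
After op 3 tick(3): ref=12.0000 raw=[9.6000 14.4000 14.4000 24.0000]
After op 4 tick(10): ref=22.0000 raw=[17.6000 26.4000 26.4000 44.0000]
Wrap final raw readings (mod 12): 17.6000 mod 12 = 5.6000; 26.4000 mod 12 = 2.4000; 26.4000 mod 12 = 2.4000; 44.0000 mod 12 = 8.0000

Answer: 5.6000 2.4000 2.4000 8.0000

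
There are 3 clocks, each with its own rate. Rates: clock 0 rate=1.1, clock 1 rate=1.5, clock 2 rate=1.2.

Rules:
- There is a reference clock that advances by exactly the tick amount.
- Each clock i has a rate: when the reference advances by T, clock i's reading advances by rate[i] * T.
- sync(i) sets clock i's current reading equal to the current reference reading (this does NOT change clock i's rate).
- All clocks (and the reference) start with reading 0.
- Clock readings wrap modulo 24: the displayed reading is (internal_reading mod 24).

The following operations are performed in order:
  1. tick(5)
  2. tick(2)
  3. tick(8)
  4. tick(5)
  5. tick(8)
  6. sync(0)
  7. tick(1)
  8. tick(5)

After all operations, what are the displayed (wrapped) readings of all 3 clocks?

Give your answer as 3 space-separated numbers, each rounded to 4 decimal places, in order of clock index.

Answer: 10.6000 3.0000 16.8000

Derivation:
After op 1 tick(5): ref=5.0000 raw=[5.5000 7.5000 6.0000]
After op 2 tick(2): ref=7.0000 raw=[7.7000 10.5000 8.4000]
After op 3 tick(8): ref=15.0000 raw=[16.5000 22.5000 18.0000]
After op 4 tick(5): ref=20.0000 raw=[22.0000 30.0000 24.0000]
After op 5 tick(8): ref=28.0000 raw=[30.8000 42.0000 33.6000]
After op 6 sync(0): ref=28.0000 raw=[28.0000 42.0000 33.6000]
After op 7 tick(1): ref=29.0000 raw=[29.1000 43.5000 34.8000]
After op 8 tick(5): ref=34.0000 raw=[34.6000 51.0000 40.8000]
Wrap final raw readings (mod 24): 34.6000 mod 24 = 10.6000; 51.0000 mod 24 = 3.0000; 40.8000 mod 24 = 16.8000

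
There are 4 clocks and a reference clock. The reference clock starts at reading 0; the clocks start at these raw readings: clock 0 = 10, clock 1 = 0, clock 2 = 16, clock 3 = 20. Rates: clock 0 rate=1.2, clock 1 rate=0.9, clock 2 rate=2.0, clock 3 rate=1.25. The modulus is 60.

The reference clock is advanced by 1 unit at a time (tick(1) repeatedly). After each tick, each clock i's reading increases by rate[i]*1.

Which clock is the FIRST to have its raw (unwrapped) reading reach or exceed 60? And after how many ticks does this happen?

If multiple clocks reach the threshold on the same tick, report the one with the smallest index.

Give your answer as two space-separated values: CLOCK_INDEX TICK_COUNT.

Answer: 2 22

Derivation:
clock 0: start=10, rate=1.2, needs 60-10 = 50; ticks = ceil(50/1.2) = ceil(41.6667) = 42; reading at tick 42 = 10 + 1.2*42 = 60.4000
clock 1: start=0, rate=0.9, needs 60-0 = 60; ticks = ceil(60/0.9) = ceil(66.6667) = 67; reading at tick 67 = 0 + 0.9*67 = 60.3000
clock 2: start=16, rate=2.0, needs 60-16 = 44; ticks = ceil(44/2.0) = ceil(22.0000) = 22; reading at tick 22 = 16 + 2.0*22 = 60.0000
clock 3: start=20, rate=1.25, needs 60-20 = 40; ticks = ceil(40/1.25) = ceil(32.0000) = 32; reading at tick 32 = 20 + 1.25*32 = 60.0000
Minimum tick count = 22; winners = [2]; smallest index = 2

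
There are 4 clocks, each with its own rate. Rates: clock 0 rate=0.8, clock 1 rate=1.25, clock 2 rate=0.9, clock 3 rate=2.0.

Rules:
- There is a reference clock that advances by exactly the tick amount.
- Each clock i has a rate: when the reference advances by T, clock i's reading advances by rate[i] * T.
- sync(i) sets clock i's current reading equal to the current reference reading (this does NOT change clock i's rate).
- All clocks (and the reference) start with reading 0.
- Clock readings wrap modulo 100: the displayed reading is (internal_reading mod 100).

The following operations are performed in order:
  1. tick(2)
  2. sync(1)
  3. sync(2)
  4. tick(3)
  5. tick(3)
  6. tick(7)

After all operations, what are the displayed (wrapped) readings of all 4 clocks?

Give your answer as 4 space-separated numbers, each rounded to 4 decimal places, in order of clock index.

Answer: 12.0000 18.2500 13.7000 30.0000

Derivation:
After op 1 tick(2): ref=2.0000 raw=[1.6000 2.5000 1.8000 4.0000]
After op 2 sync(1): ref=2.0000 raw=[1.6000 2.0000 1.8000 4.0000]
After op 3 sync(2): ref=2.0000 raw=[1.6000 2.0000 2.0000 4.0000]
After op 4 tick(3): ref=5.0000 raw=[4.0000 5.7500 4.7000 10.0000]
After op 5 tick(3): ref=8.0000 raw=[6.4000 9.5000 7.4000 16.0000]
After op 6 tick(7): ref=15.0000 raw=[12.0000 18.2500 13.7000 30.0000]
Wrap final raw readings (mod 100): 12.0000 mod 100 = 12.0000; 18.2500 mod 100 = 18.2500; 13.7000 mod 100 = 13.7000; 30.0000 mod 100 = 30.0000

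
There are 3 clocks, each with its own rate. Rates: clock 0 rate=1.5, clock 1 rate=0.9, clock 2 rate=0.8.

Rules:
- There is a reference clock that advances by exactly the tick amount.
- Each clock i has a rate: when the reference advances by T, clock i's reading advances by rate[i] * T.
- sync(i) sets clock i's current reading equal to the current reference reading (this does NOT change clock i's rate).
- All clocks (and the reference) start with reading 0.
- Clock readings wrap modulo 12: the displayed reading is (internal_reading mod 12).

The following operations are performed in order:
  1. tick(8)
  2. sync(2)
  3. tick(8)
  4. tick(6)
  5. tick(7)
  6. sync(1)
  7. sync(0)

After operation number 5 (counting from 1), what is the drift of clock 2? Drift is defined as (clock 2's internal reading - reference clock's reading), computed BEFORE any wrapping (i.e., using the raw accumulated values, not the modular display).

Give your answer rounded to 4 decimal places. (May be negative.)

Answer: -4.2000

Derivation:
After op 1 tick(8): ref=8.0000 raw=[12.0000 7.2000 6.4000]
After op 2 sync(2): ref=8.0000 raw=[12.0000 7.2000 8.0000]
After op 3 tick(8): ref=16.0000 raw=[24.0000 14.4000 14.4000]
After op 4 tick(6): ref=22.0000 raw=[33.0000 19.8000 19.2000]
After op 5 tick(7): ref=29.0000 raw=[43.5000 26.1000 24.8000]
Drift of clock 2 after op 5: 24.8000 - 29.0000 = -4.2000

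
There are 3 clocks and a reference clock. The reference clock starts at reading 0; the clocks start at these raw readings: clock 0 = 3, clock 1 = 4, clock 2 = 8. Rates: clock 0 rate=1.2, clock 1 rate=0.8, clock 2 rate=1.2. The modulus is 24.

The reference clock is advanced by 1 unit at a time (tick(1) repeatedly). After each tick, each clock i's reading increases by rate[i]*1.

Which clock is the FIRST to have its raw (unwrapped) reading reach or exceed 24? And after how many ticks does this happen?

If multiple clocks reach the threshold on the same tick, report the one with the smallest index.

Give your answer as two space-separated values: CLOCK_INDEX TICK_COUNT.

clock 0: start=3, rate=1.2, needs 24-3 = 21; ticks = ceil(21/1.2) = ceil(17.5000) = 18; reading at tick 18 = 3 + 1.2*18 = 24.6000
clock 1: start=4, rate=0.8, needs 24-4 = 20; ticks = ceil(20/0.8) = ceil(25.0000) = 25; reading at tick 25 = 4 + 0.8*25 = 24.0000
clock 2: start=8, rate=1.2, needs 24-8 = 16; ticks = ceil(16/1.2) = ceil(13.3333) = 14; reading at tick 14 = 8 + 1.2*14 = 24.8000
Minimum tick count = 14; winners = [2]; smallest index = 2

Answer: 2 14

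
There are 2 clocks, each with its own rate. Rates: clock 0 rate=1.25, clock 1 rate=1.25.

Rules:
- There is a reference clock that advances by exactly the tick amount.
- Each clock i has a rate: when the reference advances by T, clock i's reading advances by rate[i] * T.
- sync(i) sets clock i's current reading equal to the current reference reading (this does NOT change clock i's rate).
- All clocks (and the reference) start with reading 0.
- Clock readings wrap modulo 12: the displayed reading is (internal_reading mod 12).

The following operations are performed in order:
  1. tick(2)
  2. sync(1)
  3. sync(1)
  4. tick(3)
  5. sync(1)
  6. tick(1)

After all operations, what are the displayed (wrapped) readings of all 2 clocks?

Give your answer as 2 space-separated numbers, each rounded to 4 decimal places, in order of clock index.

Answer: 7.5000 6.2500

Derivation:
After op 1 tick(2): ref=2.0000 raw=[2.5000 2.5000]
After op 2 sync(1): ref=2.0000 raw=[2.5000 2.0000]
After op 3 sync(1): ref=2.0000 raw=[2.5000 2.0000]
After op 4 tick(3): ref=5.0000 raw=[6.2500 5.7500]
After op 5 sync(1): ref=5.0000 raw=[6.2500 5.0000]
After op 6 tick(1): ref=6.0000 raw=[7.5000 6.2500]
Wrap final raw readings (mod 12): 7.5000 mod 12 = 7.5000; 6.2500 mod 12 = 6.2500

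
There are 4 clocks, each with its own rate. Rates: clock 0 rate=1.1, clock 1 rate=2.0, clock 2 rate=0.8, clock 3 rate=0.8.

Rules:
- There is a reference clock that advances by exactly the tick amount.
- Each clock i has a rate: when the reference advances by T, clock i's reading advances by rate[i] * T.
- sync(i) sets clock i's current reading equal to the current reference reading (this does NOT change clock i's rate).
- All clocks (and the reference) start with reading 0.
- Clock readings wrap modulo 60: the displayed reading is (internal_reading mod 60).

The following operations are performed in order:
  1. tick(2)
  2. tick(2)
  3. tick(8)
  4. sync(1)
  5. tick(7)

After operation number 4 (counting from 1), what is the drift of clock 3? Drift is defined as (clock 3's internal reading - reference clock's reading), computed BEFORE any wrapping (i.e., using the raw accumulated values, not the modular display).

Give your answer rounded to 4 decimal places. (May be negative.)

After op 1 tick(2): ref=2.0000 raw=[2.2000 4.0000 1.6000 1.6000]
After op 2 tick(2): ref=4.0000 raw=[4.4000 8.0000 3.2000 3.2000]
After op 3 tick(8): ref=12.0000 raw=[13.2000 24.0000 9.6000 9.6000]
After op 4 sync(1): ref=12.0000 raw=[13.2000 12.0000 9.6000 9.6000]
Drift of clock 3 after op 4: 9.6000 - 12.0000 = -2.4000

Answer: -2.4000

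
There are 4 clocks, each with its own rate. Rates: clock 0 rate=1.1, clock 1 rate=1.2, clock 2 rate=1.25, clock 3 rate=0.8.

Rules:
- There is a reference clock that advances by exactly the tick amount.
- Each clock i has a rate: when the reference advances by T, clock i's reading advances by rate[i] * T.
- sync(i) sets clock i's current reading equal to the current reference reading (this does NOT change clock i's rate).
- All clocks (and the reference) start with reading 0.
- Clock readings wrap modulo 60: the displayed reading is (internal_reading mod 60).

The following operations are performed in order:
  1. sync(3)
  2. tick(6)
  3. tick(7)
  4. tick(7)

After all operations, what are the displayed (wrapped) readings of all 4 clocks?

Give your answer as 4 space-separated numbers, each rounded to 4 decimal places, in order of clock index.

Answer: 22.0000 24.0000 25.0000 16.0000

Derivation:
After op 1 sync(3): ref=0.0000 raw=[0.0000 0.0000 0.0000 0.0000]
After op 2 tick(6): ref=6.0000 raw=[6.6000 7.2000 7.5000 4.8000]
After op 3 tick(7): ref=13.0000 raw=[14.3000 15.6000 16.2500 10.4000]
After op 4 tick(7): ref=20.0000 raw=[22.0000 24.0000 25.0000 16.0000]
Wrap final raw readings (mod 60): 22.0000 mod 60 = 22.0000; 24.0000 mod 60 = 24.0000; 25.0000 mod 60 = 25.0000; 16.0000 mod 60 = 16.0000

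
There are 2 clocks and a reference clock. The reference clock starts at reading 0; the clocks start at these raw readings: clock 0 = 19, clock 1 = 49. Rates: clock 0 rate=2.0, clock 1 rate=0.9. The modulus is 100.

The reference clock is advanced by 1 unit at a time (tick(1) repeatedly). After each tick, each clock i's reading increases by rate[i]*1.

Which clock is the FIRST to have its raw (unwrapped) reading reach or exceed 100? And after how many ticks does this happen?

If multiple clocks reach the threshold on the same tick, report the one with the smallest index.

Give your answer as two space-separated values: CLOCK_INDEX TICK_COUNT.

clock 0: start=19, rate=2.0, needs 100-19 = 81; ticks = ceil(81/2.0) = ceil(40.5000) = 41; reading at tick 41 = 19 + 2.0*41 = 101.0000
clock 1: start=49, rate=0.9, needs 100-49 = 51; ticks = ceil(51/0.9) = ceil(56.6667) = 57; reading at tick 57 = 49 + 0.9*57 = 100.3000
Minimum tick count = 41; winners = [0]; smallest index = 0

Answer: 0 41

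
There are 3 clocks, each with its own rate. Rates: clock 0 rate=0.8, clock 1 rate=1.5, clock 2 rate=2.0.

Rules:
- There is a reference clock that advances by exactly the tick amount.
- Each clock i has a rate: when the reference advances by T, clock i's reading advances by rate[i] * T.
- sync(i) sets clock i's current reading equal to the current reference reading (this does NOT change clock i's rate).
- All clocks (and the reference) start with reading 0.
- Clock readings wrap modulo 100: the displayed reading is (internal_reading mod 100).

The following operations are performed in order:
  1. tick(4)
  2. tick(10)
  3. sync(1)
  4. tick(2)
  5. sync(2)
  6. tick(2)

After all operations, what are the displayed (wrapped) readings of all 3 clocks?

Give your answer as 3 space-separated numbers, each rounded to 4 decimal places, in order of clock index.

Answer: 14.4000 20.0000 20.0000

Derivation:
After op 1 tick(4): ref=4.0000 raw=[3.2000 6.0000 8.0000]
After op 2 tick(10): ref=14.0000 raw=[11.2000 21.0000 28.0000]
After op 3 sync(1): ref=14.0000 raw=[11.2000 14.0000 28.0000]
After op 4 tick(2): ref=16.0000 raw=[12.8000 17.0000 32.0000]
After op 5 sync(2): ref=16.0000 raw=[12.8000 17.0000 16.0000]
After op 6 tick(2): ref=18.0000 raw=[14.4000 20.0000 20.0000]
Wrap final raw readings (mod 100): 14.4000 mod 100 = 14.4000; 20.0000 mod 100 = 20.0000; 20.0000 mod 100 = 20.0000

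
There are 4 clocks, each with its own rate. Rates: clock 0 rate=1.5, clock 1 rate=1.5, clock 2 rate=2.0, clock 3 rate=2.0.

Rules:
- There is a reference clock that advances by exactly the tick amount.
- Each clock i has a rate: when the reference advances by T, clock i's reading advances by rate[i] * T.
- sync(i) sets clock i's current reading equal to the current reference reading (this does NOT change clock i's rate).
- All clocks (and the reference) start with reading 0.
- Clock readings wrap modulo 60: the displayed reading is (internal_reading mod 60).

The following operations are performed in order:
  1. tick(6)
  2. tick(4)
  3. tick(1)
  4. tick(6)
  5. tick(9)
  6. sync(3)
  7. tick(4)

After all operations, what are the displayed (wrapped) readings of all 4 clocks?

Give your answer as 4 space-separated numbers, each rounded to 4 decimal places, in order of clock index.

Answer: 45.0000 45.0000 0.0000 34.0000

Derivation:
After op 1 tick(6): ref=6.0000 raw=[9.0000 9.0000 12.0000 12.0000]
After op 2 tick(4): ref=10.0000 raw=[15.0000 15.0000 20.0000 20.0000]
After op 3 tick(1): ref=11.0000 raw=[16.5000 16.5000 22.0000 22.0000]
After op 4 tick(6): ref=17.0000 raw=[25.5000 25.5000 34.0000 34.0000]
After op 5 tick(9): ref=26.0000 raw=[39.0000 39.0000 52.0000 52.0000]
After op 6 sync(3): ref=26.0000 raw=[39.0000 39.0000 52.0000 26.0000]
After op 7 tick(4): ref=30.0000 raw=[45.0000 45.0000 60.0000 34.0000]
Wrap final raw readings (mod 60): 45.0000 mod 60 = 45.0000; 45.0000 mod 60 = 45.0000; 60.0000 mod 60 = 0.0000; 34.0000 mod 60 = 34.0000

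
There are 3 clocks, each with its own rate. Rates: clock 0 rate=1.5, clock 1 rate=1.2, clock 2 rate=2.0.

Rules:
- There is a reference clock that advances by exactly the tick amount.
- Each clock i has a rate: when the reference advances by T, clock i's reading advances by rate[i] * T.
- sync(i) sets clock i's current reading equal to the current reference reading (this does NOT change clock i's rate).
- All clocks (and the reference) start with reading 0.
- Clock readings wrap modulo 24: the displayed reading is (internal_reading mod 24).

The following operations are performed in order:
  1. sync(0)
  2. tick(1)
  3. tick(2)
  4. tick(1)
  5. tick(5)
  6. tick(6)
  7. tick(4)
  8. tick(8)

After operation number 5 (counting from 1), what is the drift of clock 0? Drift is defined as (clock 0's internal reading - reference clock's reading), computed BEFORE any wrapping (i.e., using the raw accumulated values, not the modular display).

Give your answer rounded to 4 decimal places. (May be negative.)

Answer: 4.5000

Derivation:
After op 1 sync(0): ref=0.0000 raw=[0.0000 0.0000 0.0000]
After op 2 tick(1): ref=1.0000 raw=[1.5000 1.2000 2.0000]
After op 3 tick(2): ref=3.0000 raw=[4.5000 3.6000 6.0000]
After op 4 tick(1): ref=4.0000 raw=[6.0000 4.8000 8.0000]
After op 5 tick(5): ref=9.0000 raw=[13.5000 10.8000 18.0000]
Drift of clock 0 after op 5: 13.5000 - 9.0000 = 4.5000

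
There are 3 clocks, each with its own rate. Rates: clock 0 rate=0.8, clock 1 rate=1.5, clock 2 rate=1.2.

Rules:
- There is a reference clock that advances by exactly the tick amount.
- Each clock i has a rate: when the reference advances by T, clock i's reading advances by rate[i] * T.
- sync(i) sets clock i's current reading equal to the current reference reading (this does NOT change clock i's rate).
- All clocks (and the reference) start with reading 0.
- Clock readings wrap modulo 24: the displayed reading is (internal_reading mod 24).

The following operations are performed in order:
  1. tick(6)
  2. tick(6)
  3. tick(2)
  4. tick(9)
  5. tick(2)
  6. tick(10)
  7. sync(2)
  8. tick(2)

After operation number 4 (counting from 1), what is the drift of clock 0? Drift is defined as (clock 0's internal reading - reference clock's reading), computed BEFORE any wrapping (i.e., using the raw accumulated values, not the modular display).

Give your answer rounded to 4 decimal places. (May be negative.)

Answer: -4.6000

Derivation:
After op 1 tick(6): ref=6.0000 raw=[4.8000 9.0000 7.2000]
After op 2 tick(6): ref=12.0000 raw=[9.6000 18.0000 14.4000]
After op 3 tick(2): ref=14.0000 raw=[11.2000 21.0000 16.8000]
After op 4 tick(9): ref=23.0000 raw=[18.4000 34.5000 27.6000]
Drift of clock 0 after op 4: 18.4000 - 23.0000 = -4.6000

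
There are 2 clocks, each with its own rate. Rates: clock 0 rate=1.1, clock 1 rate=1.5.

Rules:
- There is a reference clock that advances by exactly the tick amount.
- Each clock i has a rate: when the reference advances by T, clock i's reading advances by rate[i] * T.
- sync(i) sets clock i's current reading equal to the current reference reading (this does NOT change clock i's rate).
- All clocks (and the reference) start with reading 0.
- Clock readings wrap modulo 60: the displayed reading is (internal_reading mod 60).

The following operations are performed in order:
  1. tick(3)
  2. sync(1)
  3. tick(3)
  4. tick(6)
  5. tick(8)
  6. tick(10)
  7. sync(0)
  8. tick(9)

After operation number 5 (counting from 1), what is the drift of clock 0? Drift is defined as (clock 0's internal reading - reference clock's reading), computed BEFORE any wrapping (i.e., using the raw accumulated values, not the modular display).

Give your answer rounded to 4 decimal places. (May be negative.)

After op 1 tick(3): ref=3.0000 raw=[3.3000 4.5000]
After op 2 sync(1): ref=3.0000 raw=[3.3000 3.0000]
After op 3 tick(3): ref=6.0000 raw=[6.6000 7.5000]
After op 4 tick(6): ref=12.0000 raw=[13.2000 16.5000]
After op 5 tick(8): ref=20.0000 raw=[22.0000 28.5000]
Drift of clock 0 after op 5: 22.0000 - 20.0000 = 2.0000

Answer: 2.0000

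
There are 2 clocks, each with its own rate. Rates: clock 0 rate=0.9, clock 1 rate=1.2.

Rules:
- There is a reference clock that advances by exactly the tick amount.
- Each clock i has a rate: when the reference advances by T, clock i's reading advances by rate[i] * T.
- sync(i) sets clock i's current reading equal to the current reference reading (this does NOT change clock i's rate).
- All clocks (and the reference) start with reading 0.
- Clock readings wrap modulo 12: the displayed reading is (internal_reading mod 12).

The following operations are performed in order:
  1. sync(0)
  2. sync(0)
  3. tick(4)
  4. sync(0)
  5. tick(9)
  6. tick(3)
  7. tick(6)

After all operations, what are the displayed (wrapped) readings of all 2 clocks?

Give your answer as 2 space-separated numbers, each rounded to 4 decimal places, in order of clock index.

After op 1 sync(0): ref=0.0000 raw=[0.0000 0.0000]
After op 2 sync(0): ref=0.0000 raw=[0.0000 0.0000]
After op 3 tick(4): ref=4.0000 raw=[3.6000 4.8000]
After op 4 sync(0): ref=4.0000 raw=[4.0000 4.8000]
After op 5 tick(9): ref=13.0000 raw=[12.1000 15.6000]
After op 6 tick(3): ref=16.0000 raw=[14.8000 19.2000]
After op 7 tick(6): ref=22.0000 raw=[20.2000 26.4000]
Wrap final raw readings (mod 12): 20.2000 mod 12 = 8.2000; 26.4000 mod 12 = 2.4000

Answer: 8.2000 2.4000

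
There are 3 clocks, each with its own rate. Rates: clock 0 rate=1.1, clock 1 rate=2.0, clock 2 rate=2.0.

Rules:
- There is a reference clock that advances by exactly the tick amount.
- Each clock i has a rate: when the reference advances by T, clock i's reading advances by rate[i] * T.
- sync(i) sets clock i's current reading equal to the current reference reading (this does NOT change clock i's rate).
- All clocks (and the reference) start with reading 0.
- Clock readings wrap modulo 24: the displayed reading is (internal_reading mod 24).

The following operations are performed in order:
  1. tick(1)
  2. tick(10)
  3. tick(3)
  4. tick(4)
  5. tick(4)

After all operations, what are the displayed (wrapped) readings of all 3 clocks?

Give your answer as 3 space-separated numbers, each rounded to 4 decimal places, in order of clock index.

Answer: 0.2000 20.0000 20.0000

Derivation:
After op 1 tick(1): ref=1.0000 raw=[1.1000 2.0000 2.0000]
After op 2 tick(10): ref=11.0000 raw=[12.1000 22.0000 22.0000]
After op 3 tick(3): ref=14.0000 raw=[15.4000 28.0000 28.0000]
After op 4 tick(4): ref=18.0000 raw=[19.8000 36.0000 36.0000]
After op 5 tick(4): ref=22.0000 raw=[24.2000 44.0000 44.0000]
Wrap final raw readings (mod 24): 24.2000 mod 24 = 0.2000; 44.0000 mod 24 = 20.0000; 44.0000 mod 24 = 20.0000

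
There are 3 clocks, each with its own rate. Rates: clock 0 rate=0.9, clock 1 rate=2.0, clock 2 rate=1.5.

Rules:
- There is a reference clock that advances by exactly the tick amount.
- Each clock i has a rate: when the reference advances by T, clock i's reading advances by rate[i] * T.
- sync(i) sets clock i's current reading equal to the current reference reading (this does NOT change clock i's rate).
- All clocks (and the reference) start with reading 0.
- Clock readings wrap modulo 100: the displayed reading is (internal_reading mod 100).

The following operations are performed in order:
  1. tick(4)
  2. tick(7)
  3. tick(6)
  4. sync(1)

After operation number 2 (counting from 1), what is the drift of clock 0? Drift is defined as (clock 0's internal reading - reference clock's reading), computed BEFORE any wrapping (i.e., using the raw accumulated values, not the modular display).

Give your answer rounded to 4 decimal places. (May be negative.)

Answer: -1.1000

Derivation:
After op 1 tick(4): ref=4.0000 raw=[3.6000 8.0000 6.0000]
After op 2 tick(7): ref=11.0000 raw=[9.9000 22.0000 16.5000]
Drift of clock 0 after op 2: 9.9000 - 11.0000 = -1.1000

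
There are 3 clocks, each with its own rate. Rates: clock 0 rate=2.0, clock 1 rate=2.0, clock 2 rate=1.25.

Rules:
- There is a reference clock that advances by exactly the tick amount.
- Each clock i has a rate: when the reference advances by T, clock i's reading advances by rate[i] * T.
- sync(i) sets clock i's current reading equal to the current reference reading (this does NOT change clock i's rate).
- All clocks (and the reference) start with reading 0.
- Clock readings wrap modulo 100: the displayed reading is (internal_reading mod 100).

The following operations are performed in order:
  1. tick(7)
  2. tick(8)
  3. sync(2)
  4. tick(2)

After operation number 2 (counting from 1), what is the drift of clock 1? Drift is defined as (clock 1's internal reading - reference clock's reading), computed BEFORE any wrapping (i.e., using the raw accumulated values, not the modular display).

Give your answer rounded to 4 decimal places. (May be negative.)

After op 1 tick(7): ref=7.0000 raw=[14.0000 14.0000 8.7500]
After op 2 tick(8): ref=15.0000 raw=[30.0000 30.0000 18.7500]
Drift of clock 1 after op 2: 30.0000 - 15.0000 = 15.0000

Answer: 15.0000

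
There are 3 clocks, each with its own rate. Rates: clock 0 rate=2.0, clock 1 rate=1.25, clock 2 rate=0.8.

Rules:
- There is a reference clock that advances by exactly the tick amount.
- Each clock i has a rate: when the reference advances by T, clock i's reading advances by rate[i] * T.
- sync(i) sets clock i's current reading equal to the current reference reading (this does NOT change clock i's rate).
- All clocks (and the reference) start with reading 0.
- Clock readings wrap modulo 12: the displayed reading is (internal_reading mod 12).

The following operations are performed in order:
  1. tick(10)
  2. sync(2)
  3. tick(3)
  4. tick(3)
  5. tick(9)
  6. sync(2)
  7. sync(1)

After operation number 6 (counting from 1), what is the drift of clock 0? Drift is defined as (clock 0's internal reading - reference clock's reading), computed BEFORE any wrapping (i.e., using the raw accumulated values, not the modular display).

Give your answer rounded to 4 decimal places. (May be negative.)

After op 1 tick(10): ref=10.0000 raw=[20.0000 12.5000 8.0000]
After op 2 sync(2): ref=10.0000 raw=[20.0000 12.5000 10.0000]
After op 3 tick(3): ref=13.0000 raw=[26.0000 16.2500 12.4000]
After op 4 tick(3): ref=16.0000 raw=[32.0000 20.0000 14.8000]
After op 5 tick(9): ref=25.0000 raw=[50.0000 31.2500 22.0000]
After op 6 sync(2): ref=25.0000 raw=[50.0000 31.2500 25.0000]
Drift of clock 0 after op 6: 50.0000 - 25.0000 = 25.0000

Answer: 25.0000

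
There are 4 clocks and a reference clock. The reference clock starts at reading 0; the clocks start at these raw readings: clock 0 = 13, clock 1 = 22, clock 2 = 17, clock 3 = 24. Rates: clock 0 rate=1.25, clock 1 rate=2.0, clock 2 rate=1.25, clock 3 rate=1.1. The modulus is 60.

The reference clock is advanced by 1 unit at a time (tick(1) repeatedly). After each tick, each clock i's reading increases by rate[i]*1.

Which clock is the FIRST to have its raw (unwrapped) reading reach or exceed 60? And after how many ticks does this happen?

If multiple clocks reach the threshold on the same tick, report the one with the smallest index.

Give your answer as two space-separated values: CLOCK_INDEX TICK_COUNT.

Answer: 1 19

Derivation:
clock 0: start=13, rate=1.25, needs 60-13 = 47; ticks = ceil(47/1.25) = ceil(37.6000) = 38; reading at tick 38 = 13 + 1.25*38 = 60.5000
clock 1: start=22, rate=2.0, needs 60-22 = 38; ticks = ceil(38/2.0) = ceil(19.0000) = 19; reading at tick 19 = 22 + 2.0*19 = 60.0000
clock 2: start=17, rate=1.25, needs 60-17 = 43; ticks = ceil(43/1.25) = ceil(34.4000) = 35; reading at tick 35 = 17 + 1.25*35 = 60.7500
clock 3: start=24, rate=1.1, needs 60-24 = 36; ticks = ceil(36/1.1) = ceil(32.7273) = 33; reading at tick 33 = 24 + 1.1*33 = 60.3000
Minimum tick count = 19; winners = [1]; smallest index = 1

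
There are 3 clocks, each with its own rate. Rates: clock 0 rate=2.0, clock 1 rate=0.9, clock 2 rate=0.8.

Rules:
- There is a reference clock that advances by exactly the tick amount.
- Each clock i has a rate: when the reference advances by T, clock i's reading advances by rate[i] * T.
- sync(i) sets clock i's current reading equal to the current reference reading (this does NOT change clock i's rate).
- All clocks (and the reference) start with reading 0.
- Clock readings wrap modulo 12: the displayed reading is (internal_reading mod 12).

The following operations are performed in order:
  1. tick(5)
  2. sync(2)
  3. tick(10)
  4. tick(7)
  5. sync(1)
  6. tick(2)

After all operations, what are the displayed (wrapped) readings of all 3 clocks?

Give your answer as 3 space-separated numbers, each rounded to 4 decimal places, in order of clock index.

Answer: 0.0000 11.8000 8.2000

Derivation:
After op 1 tick(5): ref=5.0000 raw=[10.0000 4.5000 4.0000]
After op 2 sync(2): ref=5.0000 raw=[10.0000 4.5000 5.0000]
After op 3 tick(10): ref=15.0000 raw=[30.0000 13.5000 13.0000]
After op 4 tick(7): ref=22.0000 raw=[44.0000 19.8000 18.6000]
After op 5 sync(1): ref=22.0000 raw=[44.0000 22.0000 18.6000]
After op 6 tick(2): ref=24.0000 raw=[48.0000 23.8000 20.2000]
Wrap final raw readings (mod 12): 48.0000 mod 12 = 0.0000; 23.8000 mod 12 = 11.8000; 20.2000 mod 12 = 8.2000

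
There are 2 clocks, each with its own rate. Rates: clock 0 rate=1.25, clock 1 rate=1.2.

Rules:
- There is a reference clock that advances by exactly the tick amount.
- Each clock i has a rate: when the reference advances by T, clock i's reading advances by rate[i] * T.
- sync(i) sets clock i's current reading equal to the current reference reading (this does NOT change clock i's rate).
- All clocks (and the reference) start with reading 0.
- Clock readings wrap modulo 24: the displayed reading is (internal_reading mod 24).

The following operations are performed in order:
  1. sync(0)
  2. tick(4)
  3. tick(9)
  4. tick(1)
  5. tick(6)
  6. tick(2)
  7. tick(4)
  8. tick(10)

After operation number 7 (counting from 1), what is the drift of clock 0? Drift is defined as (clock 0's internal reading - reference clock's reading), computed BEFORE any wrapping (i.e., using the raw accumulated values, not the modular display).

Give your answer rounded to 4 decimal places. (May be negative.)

After op 1 sync(0): ref=0.0000 raw=[0.0000 0.0000]
After op 2 tick(4): ref=4.0000 raw=[5.0000 4.8000]
After op 3 tick(9): ref=13.0000 raw=[16.2500 15.6000]
After op 4 tick(1): ref=14.0000 raw=[17.5000 16.8000]
After op 5 tick(6): ref=20.0000 raw=[25.0000 24.0000]
After op 6 tick(2): ref=22.0000 raw=[27.5000 26.4000]
After op 7 tick(4): ref=26.0000 raw=[32.5000 31.2000]
Drift of clock 0 after op 7: 32.5000 - 26.0000 = 6.5000

Answer: 6.5000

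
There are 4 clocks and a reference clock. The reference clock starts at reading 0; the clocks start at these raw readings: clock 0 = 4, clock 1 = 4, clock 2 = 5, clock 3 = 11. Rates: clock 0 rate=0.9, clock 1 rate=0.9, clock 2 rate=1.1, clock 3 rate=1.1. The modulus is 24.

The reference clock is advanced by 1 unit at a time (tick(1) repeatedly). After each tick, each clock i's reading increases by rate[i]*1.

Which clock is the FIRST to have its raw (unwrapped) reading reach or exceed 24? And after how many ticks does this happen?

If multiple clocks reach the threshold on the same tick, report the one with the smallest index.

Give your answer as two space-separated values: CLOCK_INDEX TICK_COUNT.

clock 0: start=4, rate=0.9, needs 24-4 = 20; ticks = ceil(20/0.9) = ceil(22.2222) = 23; reading at tick 23 = 4 + 0.9*23 = 24.7000
clock 1: start=4, rate=0.9, needs 24-4 = 20; ticks = ceil(20/0.9) = ceil(22.2222) = 23; reading at tick 23 = 4 + 0.9*23 = 24.7000
clock 2: start=5, rate=1.1, needs 24-5 = 19; ticks = ceil(19/1.1) = ceil(17.2727) = 18; reading at tick 18 = 5 + 1.1*18 = 24.8000
clock 3: start=11, rate=1.1, needs 24-11 = 13; ticks = ceil(13/1.1) = ceil(11.8182) = 12; reading at tick 12 = 11 + 1.1*12 = 24.2000
Minimum tick count = 12; winners = [3]; smallest index = 3

Answer: 3 12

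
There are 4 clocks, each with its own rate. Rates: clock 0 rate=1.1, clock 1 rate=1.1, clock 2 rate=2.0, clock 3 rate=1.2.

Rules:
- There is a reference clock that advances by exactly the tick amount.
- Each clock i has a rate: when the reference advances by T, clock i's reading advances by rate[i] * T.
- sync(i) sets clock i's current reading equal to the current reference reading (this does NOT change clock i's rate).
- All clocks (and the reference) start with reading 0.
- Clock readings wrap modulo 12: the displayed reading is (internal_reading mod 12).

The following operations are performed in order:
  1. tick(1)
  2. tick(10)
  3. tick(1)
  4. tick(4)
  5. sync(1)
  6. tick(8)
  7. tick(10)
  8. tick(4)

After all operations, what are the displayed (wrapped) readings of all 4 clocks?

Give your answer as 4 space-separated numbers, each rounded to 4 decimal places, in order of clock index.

After op 1 tick(1): ref=1.0000 raw=[1.1000 1.1000 2.0000 1.2000]
After op 2 tick(10): ref=11.0000 raw=[12.1000 12.1000 22.0000 13.2000]
After op 3 tick(1): ref=12.0000 raw=[13.2000 13.2000 24.0000 14.4000]
After op 4 tick(4): ref=16.0000 raw=[17.6000 17.6000 32.0000 19.2000]
After op 5 sync(1): ref=16.0000 raw=[17.6000 16.0000 32.0000 19.2000]
After op 6 tick(8): ref=24.0000 raw=[26.4000 24.8000 48.0000 28.8000]
After op 7 tick(10): ref=34.0000 raw=[37.4000 35.8000 68.0000 40.8000]
After op 8 tick(4): ref=38.0000 raw=[41.8000 40.2000 76.0000 45.6000]
Wrap final raw readings (mod 12): 41.8000 mod 12 = 5.8000; 40.2000 mod 12 = 4.2000; 76.0000 mod 12 = 4.0000; 45.6000 mod 12 = 9.6000

Answer: 5.8000 4.2000 4.0000 9.6000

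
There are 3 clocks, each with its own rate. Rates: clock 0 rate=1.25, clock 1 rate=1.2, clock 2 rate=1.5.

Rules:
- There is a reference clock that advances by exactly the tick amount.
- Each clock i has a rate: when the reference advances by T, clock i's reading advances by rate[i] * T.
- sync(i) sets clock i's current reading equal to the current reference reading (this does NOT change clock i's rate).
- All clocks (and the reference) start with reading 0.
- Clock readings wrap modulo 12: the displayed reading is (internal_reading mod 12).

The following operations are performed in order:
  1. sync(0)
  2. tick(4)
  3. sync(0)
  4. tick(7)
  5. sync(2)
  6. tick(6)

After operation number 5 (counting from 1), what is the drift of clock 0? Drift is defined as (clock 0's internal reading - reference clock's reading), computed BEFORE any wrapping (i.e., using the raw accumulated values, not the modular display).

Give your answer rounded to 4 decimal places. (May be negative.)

After op 1 sync(0): ref=0.0000 raw=[0.0000 0.0000 0.0000]
After op 2 tick(4): ref=4.0000 raw=[5.0000 4.8000 6.0000]
After op 3 sync(0): ref=4.0000 raw=[4.0000 4.8000 6.0000]
After op 4 tick(7): ref=11.0000 raw=[12.7500 13.2000 16.5000]
After op 5 sync(2): ref=11.0000 raw=[12.7500 13.2000 11.0000]
Drift of clock 0 after op 5: 12.7500 - 11.0000 = 1.7500

Answer: 1.7500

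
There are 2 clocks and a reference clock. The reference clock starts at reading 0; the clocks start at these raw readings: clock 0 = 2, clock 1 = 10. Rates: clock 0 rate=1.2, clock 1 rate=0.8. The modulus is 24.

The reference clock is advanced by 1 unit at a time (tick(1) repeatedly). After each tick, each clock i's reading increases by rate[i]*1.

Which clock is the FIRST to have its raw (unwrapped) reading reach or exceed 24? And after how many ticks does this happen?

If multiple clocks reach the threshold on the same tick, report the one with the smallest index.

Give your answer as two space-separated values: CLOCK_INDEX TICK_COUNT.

clock 0: start=2, rate=1.2, needs 24-2 = 22; ticks = ceil(22/1.2) = ceil(18.3333) = 19; reading at tick 19 = 2 + 1.2*19 = 24.8000
clock 1: start=10, rate=0.8, needs 24-10 = 14; ticks = ceil(14/0.8) = ceil(17.5000) = 18; reading at tick 18 = 10 + 0.8*18 = 24.4000
Minimum tick count = 18; winners = [1]; smallest index = 1

Answer: 1 18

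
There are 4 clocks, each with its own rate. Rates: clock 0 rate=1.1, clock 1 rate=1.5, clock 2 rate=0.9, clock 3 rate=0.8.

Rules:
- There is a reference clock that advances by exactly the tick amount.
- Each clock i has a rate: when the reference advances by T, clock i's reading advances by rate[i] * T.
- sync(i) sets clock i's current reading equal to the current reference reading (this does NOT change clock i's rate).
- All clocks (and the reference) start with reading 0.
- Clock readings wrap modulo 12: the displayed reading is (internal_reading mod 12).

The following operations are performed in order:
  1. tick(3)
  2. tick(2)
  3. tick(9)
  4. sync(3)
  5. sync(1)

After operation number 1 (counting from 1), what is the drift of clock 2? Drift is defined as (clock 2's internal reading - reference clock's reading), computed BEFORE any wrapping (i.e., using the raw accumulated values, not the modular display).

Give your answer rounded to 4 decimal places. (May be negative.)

Answer: -0.3000

Derivation:
After op 1 tick(3): ref=3.0000 raw=[3.3000 4.5000 2.7000 2.4000]
Drift of clock 2 after op 1: 2.7000 - 3.0000 = -0.3000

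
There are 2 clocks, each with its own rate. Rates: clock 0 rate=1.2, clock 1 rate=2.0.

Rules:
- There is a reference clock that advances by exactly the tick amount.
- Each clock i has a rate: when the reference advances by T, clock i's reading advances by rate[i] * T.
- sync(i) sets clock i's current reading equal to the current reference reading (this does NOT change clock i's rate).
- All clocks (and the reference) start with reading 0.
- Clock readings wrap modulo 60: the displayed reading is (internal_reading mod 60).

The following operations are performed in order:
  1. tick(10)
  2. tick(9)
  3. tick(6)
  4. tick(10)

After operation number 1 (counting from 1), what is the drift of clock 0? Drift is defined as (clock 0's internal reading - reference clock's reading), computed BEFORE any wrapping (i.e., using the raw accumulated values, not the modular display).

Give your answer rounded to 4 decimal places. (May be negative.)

After op 1 tick(10): ref=10.0000 raw=[12.0000 20.0000]
Drift of clock 0 after op 1: 12.0000 - 10.0000 = 2.0000

Answer: 2.0000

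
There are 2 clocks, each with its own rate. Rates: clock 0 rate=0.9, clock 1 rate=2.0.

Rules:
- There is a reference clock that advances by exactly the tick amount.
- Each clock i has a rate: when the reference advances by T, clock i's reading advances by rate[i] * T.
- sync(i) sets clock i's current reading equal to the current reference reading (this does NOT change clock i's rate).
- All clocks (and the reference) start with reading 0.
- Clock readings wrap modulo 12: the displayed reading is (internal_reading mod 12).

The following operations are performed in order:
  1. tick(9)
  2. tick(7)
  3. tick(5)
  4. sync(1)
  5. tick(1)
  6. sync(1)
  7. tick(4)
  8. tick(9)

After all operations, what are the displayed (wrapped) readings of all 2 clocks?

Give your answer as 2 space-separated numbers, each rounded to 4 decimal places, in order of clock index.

After op 1 tick(9): ref=9.0000 raw=[8.1000 18.0000]
After op 2 tick(7): ref=16.0000 raw=[14.4000 32.0000]
After op 3 tick(5): ref=21.0000 raw=[18.9000 42.0000]
After op 4 sync(1): ref=21.0000 raw=[18.9000 21.0000]
After op 5 tick(1): ref=22.0000 raw=[19.8000 23.0000]
After op 6 sync(1): ref=22.0000 raw=[19.8000 22.0000]
After op 7 tick(4): ref=26.0000 raw=[23.4000 30.0000]
After op 8 tick(9): ref=35.0000 raw=[31.5000 48.0000]
Wrap final raw readings (mod 12): 31.5000 mod 12 = 7.5000; 48.0000 mod 12 = 0.0000

Answer: 7.5000 0.0000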